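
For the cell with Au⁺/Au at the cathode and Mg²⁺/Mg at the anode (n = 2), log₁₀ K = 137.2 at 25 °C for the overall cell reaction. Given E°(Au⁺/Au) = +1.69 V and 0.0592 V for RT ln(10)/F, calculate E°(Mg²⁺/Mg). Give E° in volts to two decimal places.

-2.37 V

E°cell = (0.0592/n)·log K = (0.0592/2)(137.2) = +4.061 V.
Since Au⁺/Au is the cathode and Mg²⁺/Mg the anode, E°cell = E°(Au⁺/Au) − E°(Mg²⁺/Mg).
So E°(Mg²⁺/Mg) = E°(Au⁺/Au) − E°cell = (+1.69) − (+4.061) = -2.37 V.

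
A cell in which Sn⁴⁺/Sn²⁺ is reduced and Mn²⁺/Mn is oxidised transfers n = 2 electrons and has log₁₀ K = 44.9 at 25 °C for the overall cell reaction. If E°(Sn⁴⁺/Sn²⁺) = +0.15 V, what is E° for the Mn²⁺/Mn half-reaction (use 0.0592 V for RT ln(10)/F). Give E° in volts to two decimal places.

-1.18 V

E°cell = (0.0592/n)·log K = (0.0592/2)(44.9) = +1.329 V.
Since Sn⁴⁺/Sn²⁺ is the cathode and Mn²⁺/Mn the anode, E°cell = E°(Sn⁴⁺/Sn²⁺) − E°(Mn²⁺/Mn).
So E°(Mn²⁺/Mn) = E°(Sn⁴⁺/Sn²⁺) − E°cell = (+0.15) − (+1.329) = -1.18 V.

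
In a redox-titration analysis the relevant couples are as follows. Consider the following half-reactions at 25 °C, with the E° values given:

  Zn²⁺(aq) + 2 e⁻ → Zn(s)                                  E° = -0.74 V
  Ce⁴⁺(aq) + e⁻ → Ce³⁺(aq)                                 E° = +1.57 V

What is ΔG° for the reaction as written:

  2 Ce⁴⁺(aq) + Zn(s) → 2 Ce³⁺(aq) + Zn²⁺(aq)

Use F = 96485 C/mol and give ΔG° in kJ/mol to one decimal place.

-445.8 kJ/mol

As written, Ce⁴⁺/Ce³⁺ is reduced (cathode) and Zn²⁺/Zn is oxidised (anode), so E°cell = (+1.57) − (-0.74) = +2.31 V.
Balancing electrons gives n = 2.
ΔG° = −nFE° = −(2)(96485)(+2.31) = -445,761 J = -445.8 kJ/mol.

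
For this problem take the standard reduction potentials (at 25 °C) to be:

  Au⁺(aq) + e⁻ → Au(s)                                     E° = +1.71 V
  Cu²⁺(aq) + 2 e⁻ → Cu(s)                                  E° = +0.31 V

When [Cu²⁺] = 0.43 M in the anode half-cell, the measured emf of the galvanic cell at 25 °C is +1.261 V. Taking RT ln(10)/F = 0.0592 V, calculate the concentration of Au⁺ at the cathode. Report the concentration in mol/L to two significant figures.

0.0029 M

Au⁺/Au is the cathode, Cu²⁺/Cu the anode: E°cell = +1.40 V, n = 2.
Overall reaction: 2 Au⁺(aq) + Cu(s) → 2 Au(s) + Cu²⁺(aq); Q = [Cu²⁺]^1/[Au⁺]^2.
From E = E° − (0.0592/n) log Q: log Q = (E° − E)·n/0.0592 = (+1.40 − (+1.261))·2/0.0592 = 4.6959.
So 2·log[Au⁺] = 1·log(0.43) − log Q = -0.3665 − (4.6959) = -5.0624; log[Au⁺] = -5.0624 / 2 = -2.5312; [Au⁺] = 10^(-2.5312) ≈ 0.0029 M.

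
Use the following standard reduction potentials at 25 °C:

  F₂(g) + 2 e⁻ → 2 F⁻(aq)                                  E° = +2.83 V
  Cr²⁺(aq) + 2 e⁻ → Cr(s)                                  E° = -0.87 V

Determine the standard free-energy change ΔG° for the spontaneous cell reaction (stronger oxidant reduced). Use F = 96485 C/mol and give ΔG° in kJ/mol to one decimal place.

F₂/F⁻ (E° = +2.83 V) is the cathode; Cr²⁺/Cr (E° = -0.87 V) is the anode, so E°cell = +3.70 V.
Balancing electrons gives n = 2 (lcm of 2 and 2).
ΔG° = −nFE° = −(2)(96485)(+3.70) = -713,989 J = -714.0 kJ/mol.

-714.0 kJ/mol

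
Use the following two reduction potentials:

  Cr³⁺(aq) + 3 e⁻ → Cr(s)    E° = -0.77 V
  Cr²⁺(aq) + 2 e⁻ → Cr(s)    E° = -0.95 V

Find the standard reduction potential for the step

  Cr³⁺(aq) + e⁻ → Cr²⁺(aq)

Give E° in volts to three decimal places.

-0.410 V

Sequential free energies add, so n₃E°₃ = n₁E°₁ + n₂E°₂.
With n₃ = 3, and the known step contributing 2×(-0.95) V, the unknown satisfies 1·E° = 3×(-0.77) − 2×(-0.95) = -0.410.
E° = -0.410 / 1 = -0.410 V.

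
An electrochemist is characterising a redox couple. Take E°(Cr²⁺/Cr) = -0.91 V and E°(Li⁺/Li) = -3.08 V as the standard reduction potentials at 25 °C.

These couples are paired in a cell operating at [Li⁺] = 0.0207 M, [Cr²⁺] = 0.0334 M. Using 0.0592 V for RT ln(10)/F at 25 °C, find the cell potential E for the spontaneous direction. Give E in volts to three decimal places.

Cr²⁺/Cr is the cathode (higher E°), Li⁺/Li the anode: E°cell = -0.91 − (-3.08) = +2.17 V, n = 2.
Overall: Cr²⁺(aq) + 2 Li(s) → Cr(s) + 2 Li⁺(aq)
Q = [Li⁺]^2 / ([Cr²⁺]); log Q = -1.892.
E = E° − (0.0592/n) log Q = +2.17 − (0.0592/2)(-1.892) = +2.226 V.

+2.226 V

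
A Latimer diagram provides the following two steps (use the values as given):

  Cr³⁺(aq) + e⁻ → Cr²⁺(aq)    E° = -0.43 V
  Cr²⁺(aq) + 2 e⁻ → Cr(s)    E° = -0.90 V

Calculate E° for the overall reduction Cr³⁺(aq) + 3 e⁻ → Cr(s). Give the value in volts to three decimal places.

-0.743 V

Adding the free-energy changes (−nFE°) of the two steps gives −n₃FE°₃ = −n₁FE°₁ − n₂FE°₂.
E°₃ = (1×-0.43 + 2×-0.90) / 3 = (-2.230) / 3 = -0.743 V.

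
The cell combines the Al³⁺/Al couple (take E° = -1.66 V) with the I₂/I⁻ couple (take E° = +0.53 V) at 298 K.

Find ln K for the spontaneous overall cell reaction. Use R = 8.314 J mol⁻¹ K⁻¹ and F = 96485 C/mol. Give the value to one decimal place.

511.7

Cathode: I₂/I⁻; anode: Al³⁺/Al. E°cell = (+0.53) − (-1.66) = +2.19 V, with n = 6.
ΔG° = −nFE° = −RT ln K, so ln K = nFE°/(RT) = (6)(96485)(+2.19) / ((8.314)(298)) = 511.716.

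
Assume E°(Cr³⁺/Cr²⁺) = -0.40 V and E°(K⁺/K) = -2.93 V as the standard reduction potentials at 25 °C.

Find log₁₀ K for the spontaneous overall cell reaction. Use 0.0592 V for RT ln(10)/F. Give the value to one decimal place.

Cathode: Cr³⁺/Cr²⁺; anode: K⁺/K. E°cell = +2.53 V, n = 1.
log K = nE°cell / 0.0592 = (1)(+2.53) / 0.0592 = 42.7.

42.7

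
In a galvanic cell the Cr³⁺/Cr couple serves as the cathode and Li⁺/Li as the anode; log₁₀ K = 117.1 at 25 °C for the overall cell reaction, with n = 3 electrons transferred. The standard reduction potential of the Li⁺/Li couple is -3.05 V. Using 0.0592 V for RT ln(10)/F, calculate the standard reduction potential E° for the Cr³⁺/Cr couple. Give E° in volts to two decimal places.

E°cell = (0.0592/n)·log K = (0.0592/3)(117.1) = +2.311 V.
Since Cr³⁺/Cr is the cathode and Li⁺/Li the anode, E°cell = E°(Cr³⁺/Cr) − E°(Li⁺/Li).
So E°(Cr³⁺/Cr) = E°cell + E°(Li⁺/Li) = +2.311 + (-3.05) = -0.74 V.

-0.74 V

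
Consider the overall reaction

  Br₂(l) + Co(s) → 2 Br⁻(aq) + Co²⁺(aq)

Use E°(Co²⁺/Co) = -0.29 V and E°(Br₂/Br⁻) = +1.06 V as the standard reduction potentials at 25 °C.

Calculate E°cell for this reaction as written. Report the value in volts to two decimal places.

The Br₂/Br⁻ couple has the higher reduction potential, so it is the cathode; Co²⁺/Co is oxidised at the anode.
E°cell = E°(cathode) − E°(anode) = (+1.06) − (-0.29) = +1.35 V.

+1.35 V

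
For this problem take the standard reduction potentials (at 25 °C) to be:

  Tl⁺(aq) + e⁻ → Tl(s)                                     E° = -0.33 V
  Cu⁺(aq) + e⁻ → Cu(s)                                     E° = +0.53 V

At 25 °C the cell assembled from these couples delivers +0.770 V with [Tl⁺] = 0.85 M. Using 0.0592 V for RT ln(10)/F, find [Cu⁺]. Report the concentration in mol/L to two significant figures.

0.026 M

Cu⁺/Cu is the cathode, Tl⁺/Tl the anode: E°cell = +0.86 V, n = 1.
Overall reaction: Cu⁺(aq) + Tl(s) → Cu(s) + Tl⁺(aq); Q = [Tl⁺]^1/[Cu⁺]^1.
From E = E° − (0.0592/n) log Q: log Q = (E° − E)·n/0.0592 = (+0.86 − (+0.770))·1/0.0592 = 1.5203.
So 1·log[Cu⁺] = 1·log(0.85) − log Q = -0.0706 − (1.5203) = -1.5909; [Cu⁺] = 10^(-1.5909) ≈ 0.026 M.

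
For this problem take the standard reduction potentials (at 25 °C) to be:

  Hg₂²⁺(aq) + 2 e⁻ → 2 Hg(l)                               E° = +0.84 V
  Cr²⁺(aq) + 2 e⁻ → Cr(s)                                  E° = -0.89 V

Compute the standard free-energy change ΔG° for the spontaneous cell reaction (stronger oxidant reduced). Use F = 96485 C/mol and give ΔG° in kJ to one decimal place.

Hg₂²⁺/Hg (E° = +0.84 V) is the cathode; Cr²⁺/Cr (E° = -0.89 V) is the anode, so E°cell = +1.73 V.
Balancing electrons gives n = 2 (lcm of 2 and 2).
ΔG° = −nFE° = −(2)(96485)(+1.73) = -333,838 J = -333.8 kJ.

-333.8 kJ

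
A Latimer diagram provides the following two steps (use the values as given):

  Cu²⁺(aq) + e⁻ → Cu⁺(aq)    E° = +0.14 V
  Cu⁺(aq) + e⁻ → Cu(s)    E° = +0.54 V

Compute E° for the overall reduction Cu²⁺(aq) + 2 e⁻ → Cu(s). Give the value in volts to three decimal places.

Adding the free-energy changes (−nFE°) of the two steps gives −n₃FE°₃ = −n₁FE°₁ − n₂FE°₂.
E°₃ = (1×+0.14 + 1×+0.54) / 2 = (+0.680) / 2 = +0.340 V.

+0.340 V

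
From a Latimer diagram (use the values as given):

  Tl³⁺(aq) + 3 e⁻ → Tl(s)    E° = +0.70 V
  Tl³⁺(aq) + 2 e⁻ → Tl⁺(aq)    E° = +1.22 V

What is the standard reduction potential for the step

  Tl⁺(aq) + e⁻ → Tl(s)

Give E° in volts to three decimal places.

-0.340 V

Sequential free energies add, so n₃E°₃ = n₁E°₁ + n₂E°₂.
With n₃ = 3, and the known step contributing 2×(+1.22) V, the unknown satisfies 1·E° = 3×(+0.70) − 2×(+1.22) = -0.340.
E° = -0.340 / 1 = -0.340 V.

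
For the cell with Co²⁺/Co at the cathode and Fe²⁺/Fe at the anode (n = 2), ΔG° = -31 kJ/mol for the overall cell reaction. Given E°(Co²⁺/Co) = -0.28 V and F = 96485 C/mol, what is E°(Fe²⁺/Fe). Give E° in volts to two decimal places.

E°cell = −ΔG°/(nF) = −(-31×10³)/((2)(96485)) = +0.161 V.
Since Co²⁺/Co is the cathode and Fe²⁺/Fe the anode, E°cell = E°(Co²⁺/Co) − E°(Fe²⁺/Fe).
So E°(Fe²⁺/Fe) = E°(Co²⁺/Co) − E°cell = (-0.28) − (+0.161) = -0.44 V.

-0.44 V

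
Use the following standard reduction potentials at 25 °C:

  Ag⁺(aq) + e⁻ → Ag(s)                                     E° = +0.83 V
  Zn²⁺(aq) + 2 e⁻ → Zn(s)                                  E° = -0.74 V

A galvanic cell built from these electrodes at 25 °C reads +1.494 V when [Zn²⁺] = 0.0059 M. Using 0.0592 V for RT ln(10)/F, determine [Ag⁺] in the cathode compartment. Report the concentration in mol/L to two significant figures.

0.0040 M

Ag⁺/Ag is the cathode, Zn²⁺/Zn the anode: E°cell = +1.57 V, n = 2.
Overall reaction: 2 Ag⁺(aq) + Zn(s) → 2 Ag(s) + Zn²⁺(aq); Q = [Zn²⁺]^1/[Ag⁺]^2.
From E = E° − (0.0592/n) log Q: log Q = (E° − E)·n/0.0592 = (+1.57 − (+1.494))·2/0.0592 = 2.5676.
So 2·log[Ag⁺] = 1·log(0.0059) − log Q = -2.2291 − (2.5676) = -4.7967; log[Ag⁺] = -4.7967 / 2 = -2.3984; [Ag⁺] = 10^(-2.3984) ≈ 0.0040 M.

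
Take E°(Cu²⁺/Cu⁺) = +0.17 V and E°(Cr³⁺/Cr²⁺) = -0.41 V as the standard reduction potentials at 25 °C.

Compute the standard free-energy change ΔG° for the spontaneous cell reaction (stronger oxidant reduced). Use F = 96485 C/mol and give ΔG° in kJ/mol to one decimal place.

Cu²⁺/Cu⁺ (E° = +0.17 V) is the cathode; Cr³⁺/Cr²⁺ (E° = -0.41 V) is the anode, so E°cell = +0.58 V.
Balancing electrons gives n = 1 (lcm of 1 and 1).
ΔG° = −nFE° = −(1)(96485)(+0.58) = -55,961 J = -56.0 kJ/mol.

-56.0 kJ/mol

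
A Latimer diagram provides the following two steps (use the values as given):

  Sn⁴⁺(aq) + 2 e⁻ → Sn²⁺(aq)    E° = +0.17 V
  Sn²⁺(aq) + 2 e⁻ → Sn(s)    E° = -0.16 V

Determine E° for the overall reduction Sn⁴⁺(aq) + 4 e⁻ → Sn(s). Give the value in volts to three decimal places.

+0.005 V

Since ΔG° = −nFE° is additive over sequential reductions, n₃E°₃ = n₁E°₁ + n₂E°₂.
E°₃ = (2×+0.17 + 2×-0.16) / 4 = (+0.020) / 4 = +0.005 V.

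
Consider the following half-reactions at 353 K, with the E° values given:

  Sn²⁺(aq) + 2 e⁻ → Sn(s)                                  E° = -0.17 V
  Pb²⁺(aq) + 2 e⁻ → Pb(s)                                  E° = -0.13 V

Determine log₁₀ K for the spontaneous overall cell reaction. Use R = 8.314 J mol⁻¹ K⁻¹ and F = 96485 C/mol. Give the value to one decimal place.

1.1

Cathode: Pb²⁺/Pb; anode: Sn²⁺/Sn. E°cell = (-0.13) − (-0.17) = +0.04 V, with n = 2.
ΔG° = −nFE° = −RT ln K, so ln K = nFE°/(RT) = (2)(96485)(+0.04) / ((8.314)(353)) = 2.630.
log₁₀ K = 2.630 / ln 10 = 1.1.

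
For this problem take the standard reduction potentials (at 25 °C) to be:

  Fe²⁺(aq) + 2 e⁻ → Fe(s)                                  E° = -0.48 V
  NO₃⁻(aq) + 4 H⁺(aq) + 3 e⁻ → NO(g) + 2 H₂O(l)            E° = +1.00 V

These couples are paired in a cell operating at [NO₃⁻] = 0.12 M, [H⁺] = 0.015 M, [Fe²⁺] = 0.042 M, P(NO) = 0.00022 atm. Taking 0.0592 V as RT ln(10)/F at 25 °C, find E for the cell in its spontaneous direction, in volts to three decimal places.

+1.431 V

NO₃⁻/NO is the cathode (higher E°), Fe²⁺/Fe the anode: E°cell = +1.00 − (-0.48) = +1.48 V, n = 6.
Overall: 2 NO₃⁻(aq) + 8 H⁺(aq) + 3 Fe(s) → 2 NO(g) + 4 H₂O(l) + 3 Fe²⁺(aq)
Q = P(NO)^2·[Fe²⁺]^3 / ([NO₃⁻]^2·[H⁺]^8); log Q = 4.988.
E = E° − (0.0592/n) log Q = +1.48 − (0.0592/6)(4.988) = +1.431 V.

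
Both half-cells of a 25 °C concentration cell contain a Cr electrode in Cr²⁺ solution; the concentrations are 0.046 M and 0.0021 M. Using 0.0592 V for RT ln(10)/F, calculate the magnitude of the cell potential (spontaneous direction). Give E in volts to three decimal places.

+0.040 V

For a concentration cell E°cell = 0. The 0.046 M side is the cathode (reduction is favoured where [Cr²⁺] is higher).
With n = 2, E = −(0.0592/2) log([Cr²⁺]ₐₙ/[Cr²⁺]꜀ₐₜ) = −(0.0592/2) log(0.0021/0.046) = −(0.0592/2)(-1.341) = +0.040 V.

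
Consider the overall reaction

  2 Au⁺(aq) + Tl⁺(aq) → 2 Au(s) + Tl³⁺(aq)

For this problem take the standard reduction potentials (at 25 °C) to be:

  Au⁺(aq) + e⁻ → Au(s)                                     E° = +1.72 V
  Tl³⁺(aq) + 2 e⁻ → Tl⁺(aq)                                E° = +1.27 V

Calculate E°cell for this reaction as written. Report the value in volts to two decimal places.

+0.45 V

The Au⁺/Au couple has the higher reduction potential, so it is the cathode; Tl³⁺/Tl⁺ is oxidised at the anode.
E°cell = E°(cathode) − E°(anode) = (+1.72) − (+1.27) = +0.45 V.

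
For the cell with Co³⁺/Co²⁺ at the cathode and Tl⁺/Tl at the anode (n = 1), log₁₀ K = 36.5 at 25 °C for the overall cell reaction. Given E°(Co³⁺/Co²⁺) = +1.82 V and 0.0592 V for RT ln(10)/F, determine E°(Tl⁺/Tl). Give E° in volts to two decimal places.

E°cell = (0.0592/n)·log K = (0.0592/1)(36.5) = +2.161 V.
Since Co³⁺/Co²⁺ is the cathode and Tl⁺/Tl the anode, E°cell = E°(Co³⁺/Co²⁺) − E°(Tl⁺/Tl).
So E°(Tl⁺/Tl) = E°(Co³⁺/Co²⁺) − E°cell = (+1.82) − (+2.161) = -0.34 V.

-0.34 V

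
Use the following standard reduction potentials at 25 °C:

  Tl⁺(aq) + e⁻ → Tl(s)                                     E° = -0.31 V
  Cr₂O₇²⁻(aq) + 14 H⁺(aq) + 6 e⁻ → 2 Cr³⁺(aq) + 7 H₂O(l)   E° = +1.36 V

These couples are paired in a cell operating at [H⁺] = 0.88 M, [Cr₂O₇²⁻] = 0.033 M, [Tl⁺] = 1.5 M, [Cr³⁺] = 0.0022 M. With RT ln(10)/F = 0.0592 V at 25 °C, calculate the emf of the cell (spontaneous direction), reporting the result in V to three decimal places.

+1.690 V

Cr₂O₇²⁻/Cr³⁺ is the cathode (higher E°), Tl⁺/Tl the anode: E°cell = +1.36 − (-0.31) = +1.67 V, n = 6.
Overall: Cr₂O₇²⁻(aq) + 14 H⁺(aq) + 6 Tl(s) → 2 Cr³⁺(aq) + 7 H₂O(l) + 6 Tl⁺(aq)
Q = [Cr³⁺]^2·[Tl⁺]^6 / ([Cr₂O₇²⁻]·[H⁺]^14); log Q = -2.000.
E = E° − (0.0592/n) log Q = +1.67 − (0.0592/6)(-2.000) = +1.690 V.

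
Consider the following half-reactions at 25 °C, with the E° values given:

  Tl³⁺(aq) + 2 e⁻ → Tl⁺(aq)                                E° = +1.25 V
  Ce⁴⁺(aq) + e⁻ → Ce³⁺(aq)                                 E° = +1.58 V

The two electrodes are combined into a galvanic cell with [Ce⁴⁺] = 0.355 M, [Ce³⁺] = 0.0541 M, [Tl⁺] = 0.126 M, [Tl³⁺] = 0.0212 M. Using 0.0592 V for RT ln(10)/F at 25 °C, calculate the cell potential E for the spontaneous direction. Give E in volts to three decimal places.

+0.401 V

Ce⁴⁺/Ce³⁺ is the cathode (higher E°), Tl³⁺/Tl⁺ the anode: E°cell = +1.58 − (+1.25) = +0.33 V, n = 2.
Overall: 2 Ce⁴⁺(aq) + Tl⁺(aq) → 2 Ce³⁺(aq) + Tl³⁺(aq)
Q = [Ce³⁺]^2·[Tl³⁺] / ([Ce⁴⁺]^2·[Tl⁺]); log Q = -2.408.
E = E° − (0.0592/n) log Q = +0.33 − (0.0592/2)(-2.408) = +0.401 V.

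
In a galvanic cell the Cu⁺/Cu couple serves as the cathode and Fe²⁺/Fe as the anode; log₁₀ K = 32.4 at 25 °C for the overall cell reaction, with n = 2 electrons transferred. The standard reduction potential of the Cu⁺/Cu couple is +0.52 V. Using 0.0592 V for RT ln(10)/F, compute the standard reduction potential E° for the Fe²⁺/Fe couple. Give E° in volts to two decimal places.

-0.44 V

E°cell = (0.0592/n)·log K = (0.0592/2)(32.4) = +0.959 V.
Since Cu⁺/Cu is the cathode and Fe²⁺/Fe the anode, E°cell = E°(Cu⁺/Cu) − E°(Fe²⁺/Fe).
So E°(Fe²⁺/Fe) = E°(Cu⁺/Cu) − E°cell = (+0.52) − (+0.959) = -0.44 V.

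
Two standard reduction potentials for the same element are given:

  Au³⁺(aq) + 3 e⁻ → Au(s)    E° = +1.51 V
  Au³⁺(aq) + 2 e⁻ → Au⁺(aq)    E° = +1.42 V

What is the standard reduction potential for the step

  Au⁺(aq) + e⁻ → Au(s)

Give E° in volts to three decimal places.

+1.690 V

Sequential free energies add, so n₃E°₃ = n₁E°₁ + n₂E°₂.
With n₃ = 3, and the known step contributing 2×(+1.42) V, the unknown satisfies 1·E° = 3×(+1.51) − 2×(+1.42) = +1.690.
E° = +1.690 / 1 = +1.690 V.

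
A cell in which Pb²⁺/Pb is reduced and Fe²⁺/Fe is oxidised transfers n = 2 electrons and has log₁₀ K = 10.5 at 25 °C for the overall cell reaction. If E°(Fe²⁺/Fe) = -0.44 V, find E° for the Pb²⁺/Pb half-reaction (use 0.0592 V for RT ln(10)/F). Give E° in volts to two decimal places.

-0.13 V

E°cell = (0.0592/n)·log K = (0.0592/2)(10.5) = +0.311 V.
Since Pb²⁺/Pb is the cathode and Fe²⁺/Fe the anode, E°cell = E°(Pb²⁺/Pb) − E°(Fe²⁺/Fe).
So E°(Pb²⁺/Pb) = E°cell + E°(Fe²⁺/Fe) = +0.311 + (-0.44) = -0.13 V.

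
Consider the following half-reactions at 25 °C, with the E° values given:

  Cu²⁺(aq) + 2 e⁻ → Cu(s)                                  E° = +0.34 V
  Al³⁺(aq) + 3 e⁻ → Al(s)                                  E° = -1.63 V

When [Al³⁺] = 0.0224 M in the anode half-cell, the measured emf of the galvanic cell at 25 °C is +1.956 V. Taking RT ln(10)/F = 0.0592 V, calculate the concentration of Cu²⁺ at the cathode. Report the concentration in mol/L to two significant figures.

Cu²⁺/Cu is the cathode, Al³⁺/Al the anode: E°cell = +1.97 V, n = 6.
Overall reaction: 3 Cu²⁺(aq) + 2 Al(s) → 3 Cu(s) + 2 Al³⁺(aq); Q = [Al³⁺]^2/[Cu²⁺]^3.
From E = E° − (0.0592/n) log Q: log Q = (E° − E)·n/0.0592 = (+1.97 − (+1.956))·6/0.0592 = 1.4189.
So 3·log[Cu²⁺] = 2·log(0.0224) − log Q = -3.2995 − (1.4189) = -4.7184; log[Cu²⁺] = -4.7184 / 3 = -1.5728; [Cu²⁺] = 10^(-1.5728) ≈ 0.027 M.

0.027 M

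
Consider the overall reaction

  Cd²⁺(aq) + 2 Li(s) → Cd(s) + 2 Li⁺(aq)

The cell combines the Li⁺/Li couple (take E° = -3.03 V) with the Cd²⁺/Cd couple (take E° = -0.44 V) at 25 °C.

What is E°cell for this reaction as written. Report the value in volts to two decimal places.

The Cd²⁺/Cd couple has the higher reduction potential, so it is the cathode; Li⁺/Li is oxidised at the anode.
E°cell = E°(cathode) − E°(anode) = (-0.44) − (-3.03) = +2.59 V.

+2.59 V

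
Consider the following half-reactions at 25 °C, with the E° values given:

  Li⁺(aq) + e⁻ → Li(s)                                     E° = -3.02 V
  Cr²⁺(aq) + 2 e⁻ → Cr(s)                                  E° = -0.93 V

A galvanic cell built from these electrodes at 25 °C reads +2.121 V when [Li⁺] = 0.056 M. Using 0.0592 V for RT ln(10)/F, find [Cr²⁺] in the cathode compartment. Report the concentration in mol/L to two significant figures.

0.035 M

Cr²⁺/Cr is the cathode, Li⁺/Li the anode: E°cell = +2.09 V, n = 2.
Overall reaction: Cr²⁺(aq) + 2 Li(s) → Cr(s) + 2 Li⁺(aq); Q = [Li⁺]^2/[Cr²⁺]^1.
From E = E° − (0.0592/n) log Q: log Q = (E° − E)·n/0.0592 = (+2.09 − (+2.121))·2/0.0592 = -1.0473.
So 1·log[Cr²⁺] = 2·log(0.056) − log Q = -2.5036 − (-1.0473) = -1.4563; [Cr²⁺] = 10^(-1.4563) ≈ 0.035 M.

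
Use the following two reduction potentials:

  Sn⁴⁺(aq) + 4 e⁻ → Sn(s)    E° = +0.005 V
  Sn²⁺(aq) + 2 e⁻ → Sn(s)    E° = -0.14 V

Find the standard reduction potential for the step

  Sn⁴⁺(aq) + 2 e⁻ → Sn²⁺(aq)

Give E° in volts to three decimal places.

Sequential free energies add, so n₃E°₃ = n₁E°₁ + n₂E°₂.
With n₃ = 4, and the known step contributing 2×(-0.14) V, the unknown satisfies 2·E° = 4×(+0.005) − 2×(-0.14) = +0.300.
E° = +0.300 / 2 = +0.150 V.

+0.150 V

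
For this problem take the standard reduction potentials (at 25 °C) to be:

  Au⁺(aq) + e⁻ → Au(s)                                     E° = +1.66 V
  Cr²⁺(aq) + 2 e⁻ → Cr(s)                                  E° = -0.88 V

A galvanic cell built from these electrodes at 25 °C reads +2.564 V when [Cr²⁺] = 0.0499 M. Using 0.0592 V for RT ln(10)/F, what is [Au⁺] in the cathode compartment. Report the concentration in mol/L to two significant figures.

0.57 M

Au⁺/Au is the cathode, Cr²⁺/Cr the anode: E°cell = +2.54 V, n = 2.
Overall reaction: 2 Au⁺(aq) + Cr(s) → 2 Au(s) + Cr²⁺(aq); Q = [Cr²⁺]^1/[Au⁺]^2.
From E = E° − (0.0592/n) log Q: log Q = (E° − E)·n/0.0592 = (+2.54 − (+2.564))·2/0.0592 = -0.8108.
So 2·log[Au⁺] = 1·log(0.0499) − log Q = -1.3019 − (-0.8108) = -0.4911; log[Au⁺] = -0.4911 / 2 = -0.2455; [Au⁺] = 10^(-0.2455) ≈ 0.57 M.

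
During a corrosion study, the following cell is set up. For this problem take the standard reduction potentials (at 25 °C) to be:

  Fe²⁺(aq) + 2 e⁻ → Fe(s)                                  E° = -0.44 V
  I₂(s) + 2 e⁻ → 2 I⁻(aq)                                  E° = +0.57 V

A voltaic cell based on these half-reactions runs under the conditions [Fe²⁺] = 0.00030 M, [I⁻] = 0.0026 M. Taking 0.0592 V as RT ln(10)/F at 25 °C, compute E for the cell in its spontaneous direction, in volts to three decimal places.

+1.267 V

I₂/I⁻ is the cathode (higher E°), Fe²⁺/Fe the anode: E°cell = +0.57 − (-0.44) = +1.01 V, n = 2.
Overall: I₂(s) + Fe(s) → 2 I⁻(aq) + Fe²⁺(aq)
Q = [I⁻]^2·[Fe²⁺]; log Q = -8.693.
E = E° − (0.0592/n) log Q = +1.01 − (0.0592/2)(-8.693) = +1.267 V.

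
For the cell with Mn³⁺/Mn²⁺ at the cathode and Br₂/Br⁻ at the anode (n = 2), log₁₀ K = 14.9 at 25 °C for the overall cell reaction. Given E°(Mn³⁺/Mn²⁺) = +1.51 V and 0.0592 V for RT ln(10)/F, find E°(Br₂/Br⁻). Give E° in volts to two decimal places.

E°cell = (0.0592/n)·log K = (0.0592/2)(14.9) = +0.441 V.
Since Mn³⁺/Mn²⁺ is the cathode and Br₂/Br⁻ the anode, E°cell = E°(Mn³⁺/Mn²⁺) − E°(Br₂/Br⁻).
So E°(Br₂/Br⁻) = E°(Mn³⁺/Mn²⁺) − E°cell = (+1.51) − (+0.441) = +1.07 V.

+1.07 V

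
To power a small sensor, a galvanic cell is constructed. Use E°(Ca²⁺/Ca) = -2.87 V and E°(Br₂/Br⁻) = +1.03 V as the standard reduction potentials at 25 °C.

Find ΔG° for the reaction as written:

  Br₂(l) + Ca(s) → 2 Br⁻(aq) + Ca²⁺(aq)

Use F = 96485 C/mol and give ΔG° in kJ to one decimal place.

-752.6 kJ

As written, Br₂/Br⁻ is reduced (cathode) and Ca²⁺/Ca is oxidised (anode), so E°cell = (+1.03) − (-2.87) = +3.90 V.
Balancing electrons gives n = 2.
ΔG° = −nFE° = −(2)(96485)(+3.90) = -752,583 J = -752.6 kJ.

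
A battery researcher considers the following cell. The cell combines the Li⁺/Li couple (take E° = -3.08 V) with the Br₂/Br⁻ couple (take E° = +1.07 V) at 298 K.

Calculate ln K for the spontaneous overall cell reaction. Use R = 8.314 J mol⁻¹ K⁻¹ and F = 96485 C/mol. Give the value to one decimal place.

323.2

Cathode: Br₂/Br⁻; anode: Li⁺/Li. E°cell = (+1.07) − (-3.08) = +4.15 V, with n = 2.
ΔG° = −nFE° = −RT ln K, so ln K = nFE°/(RT) = (2)(96485)(+4.15) / ((8.314)(298)) = 323.230.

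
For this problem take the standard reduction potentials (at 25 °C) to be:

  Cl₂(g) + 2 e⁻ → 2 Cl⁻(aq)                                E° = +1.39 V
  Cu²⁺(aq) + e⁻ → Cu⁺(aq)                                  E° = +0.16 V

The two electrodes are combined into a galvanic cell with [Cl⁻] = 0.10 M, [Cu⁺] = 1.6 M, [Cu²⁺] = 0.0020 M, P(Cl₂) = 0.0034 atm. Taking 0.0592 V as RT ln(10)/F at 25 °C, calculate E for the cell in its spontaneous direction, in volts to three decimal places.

Cl₂/Cl⁻ is the cathode (higher E°), Cu²⁺/Cu⁺ the anode: E°cell = +1.39 − (+0.16) = +1.23 V, n = 2.
Overall: Cl₂(g) + 2 Cu⁺(aq) → 2 Cl⁻(aq) + 2 Cu²⁺(aq)
Q = [Cl⁻]^2·[Cu²⁺]^2 / (P(Cl₂)·[Cu⁺]^2); log Q = -5.338.
E = E° − (0.0592/n) log Q = +1.23 − (0.0592/2)(-5.338) = +1.388 V.

+1.388 V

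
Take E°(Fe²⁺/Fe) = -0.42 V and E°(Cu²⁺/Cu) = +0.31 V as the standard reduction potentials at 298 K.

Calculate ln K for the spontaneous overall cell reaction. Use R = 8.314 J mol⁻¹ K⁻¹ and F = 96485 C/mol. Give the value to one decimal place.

Cathode: Cu²⁺/Cu; anode: Fe²⁺/Fe. E°cell = (+0.31) − (-0.42) = +0.73 V, with n = 2.
ΔG° = −nFE° = −RT ln K, so ln K = nFE°/(RT) = (2)(96485)(+0.73) / ((8.314)(298)) = 56.857.

56.9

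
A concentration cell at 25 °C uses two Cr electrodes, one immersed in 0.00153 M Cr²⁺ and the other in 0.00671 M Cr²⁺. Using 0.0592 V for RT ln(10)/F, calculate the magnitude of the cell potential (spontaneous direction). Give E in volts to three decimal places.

For a concentration cell E°cell = 0. The 0.00671 M side is the cathode (reduction is favoured where [Cr²⁺] is higher).
With n = 2, E = −(0.0592/2) log([Cr²⁺]ₐₙ/[Cr²⁺]꜀ₐₜ) = −(0.0592/2) log(0.00153/0.00671) = −(0.0592/2)(-0.642) = +0.019 V.

+0.019 V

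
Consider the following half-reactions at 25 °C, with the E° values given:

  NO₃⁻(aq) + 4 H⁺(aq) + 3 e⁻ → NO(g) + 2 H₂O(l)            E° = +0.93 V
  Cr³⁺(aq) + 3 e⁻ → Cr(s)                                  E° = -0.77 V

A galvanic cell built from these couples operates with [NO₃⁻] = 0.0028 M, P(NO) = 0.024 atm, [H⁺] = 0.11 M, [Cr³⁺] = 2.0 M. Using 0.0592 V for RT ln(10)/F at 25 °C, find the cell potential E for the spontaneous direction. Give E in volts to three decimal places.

NO₃⁻/NO is the cathode (higher E°), Cr³⁺/Cr the anode: E°cell = +0.93 − (-0.77) = +1.70 V, n = 3.
Overall: NO₃⁻(aq) + 4 H⁺(aq) + Cr(s) → NO(g) + 2 H₂O(l) + Cr³⁺(aq)
Q = P(NO)·[Cr³⁺] / ([NO₃⁻]·[H⁺]^4); log Q = 5.069.
E = E° − (0.0592/n) log Q = +1.70 − (0.0592/3)(5.069) = +1.600 V.

+1.600 V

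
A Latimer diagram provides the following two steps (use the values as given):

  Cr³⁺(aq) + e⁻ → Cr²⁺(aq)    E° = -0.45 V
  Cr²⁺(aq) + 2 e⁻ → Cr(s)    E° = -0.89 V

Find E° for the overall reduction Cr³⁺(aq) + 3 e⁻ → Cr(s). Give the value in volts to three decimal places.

Since ΔG° = −nFE° is additive over sequential reductions, n₃E°₃ = n₁E°₁ + n₂E°₂.
E°₃ = (1×-0.45 + 2×-0.89) / 3 = (-2.230) / 3 = -0.743 V.

-0.743 V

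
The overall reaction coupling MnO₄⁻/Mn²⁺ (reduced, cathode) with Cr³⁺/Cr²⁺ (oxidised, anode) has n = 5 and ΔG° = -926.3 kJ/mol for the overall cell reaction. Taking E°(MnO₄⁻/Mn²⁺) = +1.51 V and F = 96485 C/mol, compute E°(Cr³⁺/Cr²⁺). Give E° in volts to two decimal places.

-0.41 V

E°cell = −ΔG°/(nF) = −(-926.3×10³)/((5)(96485)) = +1.920 V.
Since MnO₄⁻/Mn²⁺ is the cathode and Cr³⁺/Cr²⁺ the anode, E°cell = E°(MnO₄⁻/Mn²⁺) − E°(Cr³⁺/Cr²⁺).
So E°(Cr³⁺/Cr²⁺) = E°(MnO₄⁻/Mn²⁺) − E°cell = (+1.51) − (+1.920) = -0.41 V.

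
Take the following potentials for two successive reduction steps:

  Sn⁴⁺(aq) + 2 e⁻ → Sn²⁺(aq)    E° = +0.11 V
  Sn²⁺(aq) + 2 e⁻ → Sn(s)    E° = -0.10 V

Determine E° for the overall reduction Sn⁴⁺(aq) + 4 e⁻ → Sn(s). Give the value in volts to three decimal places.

Adding the free-energy changes (−nFE°) of the two steps gives −n₃FE°₃ = −n₁FE°₁ − n₂FE°₂.
E°₃ = (2×+0.11 + 2×-0.10) / 4 = (+0.020) / 4 = +0.005 V.

+0.005 V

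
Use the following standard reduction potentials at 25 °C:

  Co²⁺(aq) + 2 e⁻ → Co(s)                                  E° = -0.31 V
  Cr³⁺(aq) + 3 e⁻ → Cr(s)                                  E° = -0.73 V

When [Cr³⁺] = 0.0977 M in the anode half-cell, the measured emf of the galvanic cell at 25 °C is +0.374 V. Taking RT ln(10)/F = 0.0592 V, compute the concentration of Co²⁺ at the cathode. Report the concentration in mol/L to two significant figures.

Co²⁺/Co is the cathode, Cr³⁺/Cr the anode: E°cell = +0.42 V, n = 6.
Overall reaction: 3 Co²⁺(aq) + 2 Cr(s) → 3 Co(s) + 2 Cr³⁺(aq); Q = [Cr³⁺]^2/[Co²⁺]^3.
From E = E° − (0.0592/n) log Q: log Q = (E° − E)·n/0.0592 = (+0.42 − (+0.374))·6/0.0592 = 4.6622.
So 3·log[Co²⁺] = 2·log(0.0977) − log Q = -2.0202 − (4.6622) = -6.6824; log[Co²⁺] = -6.6824 / 3 = -2.2275; [Co²⁺] = 10^(-2.2275) ≈ 0.0059 M.

0.0059 M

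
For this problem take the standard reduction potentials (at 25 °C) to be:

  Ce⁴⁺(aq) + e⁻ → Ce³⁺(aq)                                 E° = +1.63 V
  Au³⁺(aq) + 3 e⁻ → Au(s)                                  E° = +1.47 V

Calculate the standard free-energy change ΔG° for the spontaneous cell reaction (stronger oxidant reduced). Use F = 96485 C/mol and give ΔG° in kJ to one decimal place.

Ce⁴⁺/Ce³⁺ (E° = +1.63 V) is the cathode; Au³⁺/Au (E° = +1.47 V) is the anode, so E°cell = +0.16 V.
Balancing electrons gives n = 3 (lcm of 1 and 3).
ΔG° = −nFE° = −(3)(96485)(+0.16) = -46,313 J = -46.3 kJ.

-46.3 kJ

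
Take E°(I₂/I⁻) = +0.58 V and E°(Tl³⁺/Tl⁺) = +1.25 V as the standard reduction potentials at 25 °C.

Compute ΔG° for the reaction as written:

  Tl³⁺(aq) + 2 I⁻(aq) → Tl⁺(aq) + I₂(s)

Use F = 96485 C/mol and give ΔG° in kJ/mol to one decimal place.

As written, Tl³⁺/Tl⁺ is reduced (cathode) and I₂/I⁻ is oxidised (anode), so E°cell = (+1.25) − (+0.58) = +0.67 V.
Balancing electrons gives n = 2.
ΔG° = −nFE° = −(2)(96485)(+0.67) = -129,290 J = -129.3 kJ/mol.

-129.3 kJ/mol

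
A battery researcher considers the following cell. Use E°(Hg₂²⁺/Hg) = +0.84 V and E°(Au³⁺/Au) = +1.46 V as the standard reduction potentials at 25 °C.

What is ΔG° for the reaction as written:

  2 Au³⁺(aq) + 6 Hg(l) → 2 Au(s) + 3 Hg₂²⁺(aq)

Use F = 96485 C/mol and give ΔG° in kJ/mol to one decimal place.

-358.9 kJ/mol

As written, Au³⁺/Au is reduced (cathode) and Hg₂²⁺/Hg is oxidised (anode), so E°cell = (+1.46) − (+0.84) = +0.62 V.
Balancing electrons gives n = 6.
ΔG° = −nFE° = −(6)(96485)(+0.62) = -358,924 J = -358.9 kJ/mol.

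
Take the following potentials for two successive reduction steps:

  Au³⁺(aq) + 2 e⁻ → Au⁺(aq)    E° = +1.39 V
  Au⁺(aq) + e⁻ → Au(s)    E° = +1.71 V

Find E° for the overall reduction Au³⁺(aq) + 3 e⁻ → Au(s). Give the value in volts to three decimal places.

+1.497 V

Since ΔG° = −nFE° is additive over sequential reductions, n₃E°₃ = n₁E°₁ + n₂E°₂.
E°₃ = (2×+1.39 + 1×+1.71) / 3 = (+4.490) / 3 = +1.497 V.
E° values themselves are not directly additive — weighting by electron count is essential.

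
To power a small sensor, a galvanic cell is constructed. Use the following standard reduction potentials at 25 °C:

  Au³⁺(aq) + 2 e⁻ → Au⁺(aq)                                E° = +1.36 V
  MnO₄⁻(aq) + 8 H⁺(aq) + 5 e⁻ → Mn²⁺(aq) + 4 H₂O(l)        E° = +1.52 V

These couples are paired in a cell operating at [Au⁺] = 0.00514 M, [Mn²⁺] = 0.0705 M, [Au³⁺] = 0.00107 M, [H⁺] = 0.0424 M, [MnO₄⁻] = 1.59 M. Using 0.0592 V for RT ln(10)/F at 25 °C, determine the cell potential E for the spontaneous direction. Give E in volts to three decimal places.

+0.066 V

MnO₄⁻/Mn²⁺ is the cathode (higher E°), Au³⁺/Au⁺ the anode: E°cell = +1.52 − (+1.36) = +0.16 V, n = 10.
Overall: 2 MnO₄⁻(aq) + 16 H⁺(aq) + 5 Au⁺(aq) → 2 Mn²⁺(aq) + 8 H₂O(l) + 5 Au³⁺(aq)
Q = [Mn²⁺]^2·[Au³⁺]^5 / ([MnO₄⁻]^2·[H⁺]^16·[Au⁺]^5); log Q = 15.848.
E = E° − (0.0592/n) log Q = +0.16 − (0.0592/10)(15.848) = +0.066 V.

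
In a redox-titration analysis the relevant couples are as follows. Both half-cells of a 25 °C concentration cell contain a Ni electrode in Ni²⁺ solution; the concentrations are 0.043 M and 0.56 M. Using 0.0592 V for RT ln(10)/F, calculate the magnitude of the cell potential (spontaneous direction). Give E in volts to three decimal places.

+0.033 V

For a concentration cell E°cell = 0. The 0.56 M side is the cathode (reduction is favoured where [Ni²⁺] is higher).
With n = 2, E = −(0.0592/2) log([Ni²⁺]ₐₙ/[Ni²⁺]꜀ₐₜ) = −(0.0592/2) log(0.043/0.56) = −(0.0592/2)(-1.115) = +0.033 V.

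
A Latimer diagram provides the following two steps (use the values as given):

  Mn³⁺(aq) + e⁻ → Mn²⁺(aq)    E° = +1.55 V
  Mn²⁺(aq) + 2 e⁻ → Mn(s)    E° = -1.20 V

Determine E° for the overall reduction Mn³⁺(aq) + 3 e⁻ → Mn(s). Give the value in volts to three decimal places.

-0.283 V

Since ΔG° = −nFE° is additive over sequential reductions, n₃E°₃ = n₁E°₁ + n₂E°₂.
E°₃ = (1×+1.55 + 2×-1.20) / 3 = (-0.850) / 3 = -0.283 V.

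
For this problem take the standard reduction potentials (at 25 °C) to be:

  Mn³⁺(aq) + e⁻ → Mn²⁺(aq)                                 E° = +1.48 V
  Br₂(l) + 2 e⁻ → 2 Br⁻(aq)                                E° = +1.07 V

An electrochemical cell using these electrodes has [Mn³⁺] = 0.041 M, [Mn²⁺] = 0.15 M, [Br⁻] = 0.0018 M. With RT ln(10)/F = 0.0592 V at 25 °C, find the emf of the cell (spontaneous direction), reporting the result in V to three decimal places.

Mn³⁺/Mn²⁺ is the cathode (higher E°), Br₂/Br⁻ the anode: E°cell = +1.48 − (+1.07) = +0.41 V, n = 2.
Overall: 2 Mn³⁺(aq) + 2 Br⁻(aq) → 2 Mn²⁺(aq) + Br₂(l)
Q = [Mn²⁺]^2 / ([Mn³⁺]^2·[Br⁻]^2); log Q = 6.616.
E = E° − (0.0592/n) log Q = +0.41 − (0.0592/2)(6.616) = +0.214 V.

+0.214 V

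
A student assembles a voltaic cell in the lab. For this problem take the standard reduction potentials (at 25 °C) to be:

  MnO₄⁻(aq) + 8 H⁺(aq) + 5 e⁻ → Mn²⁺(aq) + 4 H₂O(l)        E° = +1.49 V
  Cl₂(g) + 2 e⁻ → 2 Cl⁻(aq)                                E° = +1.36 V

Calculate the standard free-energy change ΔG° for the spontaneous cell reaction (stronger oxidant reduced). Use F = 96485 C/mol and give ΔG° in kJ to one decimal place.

MnO₄⁻/Mn²⁺ (E° = +1.49 V) is the cathode; Cl₂/Cl⁻ (E° = +1.36 V) is the anode, so E°cell = +0.13 V.
Balancing electrons gives n = 10 (lcm of 5 and 2).
ΔG° = −nFE° = −(10)(96485)(+0.13) = -125,430 J = -125.4 kJ.

-125.4 kJ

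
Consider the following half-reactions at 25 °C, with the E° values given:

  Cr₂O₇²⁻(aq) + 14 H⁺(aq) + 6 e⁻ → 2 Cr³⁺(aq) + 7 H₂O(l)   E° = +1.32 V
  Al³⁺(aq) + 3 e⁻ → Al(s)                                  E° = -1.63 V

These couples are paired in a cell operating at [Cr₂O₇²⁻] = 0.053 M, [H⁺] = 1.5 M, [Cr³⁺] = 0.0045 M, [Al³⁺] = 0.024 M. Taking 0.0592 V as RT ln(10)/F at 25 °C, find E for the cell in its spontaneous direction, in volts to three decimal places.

Cr₂O₇²⁻/Cr³⁺ is the cathode (higher E°), Al³⁺/Al the anode: E°cell = +1.32 − (-1.63) = +2.95 V, n = 6.
Overall: Cr₂O₇²⁻(aq) + 14 H⁺(aq) + 2 Al(s) → 2 Cr³⁺(aq) + 7 H₂O(l) + 2 Al³⁺(aq)
Q = [Cr³⁺]^2·[Al³⁺]^2 / ([Cr₂O₇²⁻]·[H⁺]^14); log Q = -9.123.
E = E° − (0.0592/n) log Q = +2.95 − (0.0592/6)(-9.123) = +3.040 V.

+3.040 V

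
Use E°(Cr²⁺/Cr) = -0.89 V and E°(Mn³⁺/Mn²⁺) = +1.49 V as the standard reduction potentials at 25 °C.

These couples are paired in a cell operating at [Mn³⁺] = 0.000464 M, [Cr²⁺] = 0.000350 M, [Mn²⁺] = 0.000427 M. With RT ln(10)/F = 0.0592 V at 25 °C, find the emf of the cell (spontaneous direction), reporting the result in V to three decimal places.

Mn³⁺/Mn²⁺ is the cathode (higher E°), Cr²⁺/Cr the anode: E°cell = +1.49 − (-0.89) = +2.38 V, n = 2.
Overall: 2 Mn³⁺(aq) + Cr(s) → 2 Mn²⁺(aq) + Cr²⁺(aq)
Q = [Mn²⁺]^2·[Cr²⁺] / ([Mn³⁺]^2); log Q = -3.528.
E = E° − (0.0592/n) log Q = +2.38 − (0.0592/2)(-3.528) = +2.484 V.

+2.484 V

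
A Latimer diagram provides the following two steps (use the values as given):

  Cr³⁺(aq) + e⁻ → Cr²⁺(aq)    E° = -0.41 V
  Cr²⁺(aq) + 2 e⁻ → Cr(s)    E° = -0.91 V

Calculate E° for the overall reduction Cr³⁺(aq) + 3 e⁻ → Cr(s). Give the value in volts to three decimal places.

Standard free energies of sequential steps add: ΔG°₃ = ΔG°₁ + ΔG°₂, so n₃E°₃ = n₁E°₁ + n₂E°₂.
E°₃ = (1×-0.41 + 2×-0.91) / 3 = (-2.230) / 3 = -0.743 V.
E° values themselves are not directly additive — weighting by electron count is essential.

-0.743 V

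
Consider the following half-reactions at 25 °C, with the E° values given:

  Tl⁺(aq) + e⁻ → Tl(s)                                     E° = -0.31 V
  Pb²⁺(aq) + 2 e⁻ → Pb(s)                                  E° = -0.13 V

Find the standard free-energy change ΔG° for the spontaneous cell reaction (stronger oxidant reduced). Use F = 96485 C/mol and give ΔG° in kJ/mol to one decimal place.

Pb²⁺/Pb (E° = -0.13 V) is the cathode; Tl⁺/Tl (E° = -0.31 V) is the anode, so E°cell = +0.18 V.
Balancing electrons gives n = 2 (lcm of 2 and 1).
ΔG° = −nFE° = −(2)(96485)(+0.18) = -34,735 J = -34.7 kJ/mol.

-34.7 kJ/mol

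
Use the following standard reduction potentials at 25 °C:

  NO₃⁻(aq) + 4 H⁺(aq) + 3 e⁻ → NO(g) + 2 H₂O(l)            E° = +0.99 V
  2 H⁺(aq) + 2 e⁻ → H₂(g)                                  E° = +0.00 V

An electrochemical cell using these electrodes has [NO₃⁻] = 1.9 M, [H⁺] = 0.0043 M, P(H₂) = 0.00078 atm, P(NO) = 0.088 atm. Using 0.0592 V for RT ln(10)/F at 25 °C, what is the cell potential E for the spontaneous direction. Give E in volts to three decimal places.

+0.878 V

NO₃⁻/NO is the cathode (higher E°), H⁺/H₂ the anode: E°cell = +0.99 − (+0.00) = +0.99 V, n = 6.
Overall: 2 NO₃⁻(aq) + 2 H⁺(aq) + 3 H₂(g) → 2 NO(g) + 4 H₂O(l)
Q = P(NO)^2 / ([NO₃⁻]^2·[H⁺]^2·P(H₂)^3); log Q = 11.388.
E = E° − (0.0592/n) log Q = +0.99 − (0.0592/6)(11.388) = +0.878 V.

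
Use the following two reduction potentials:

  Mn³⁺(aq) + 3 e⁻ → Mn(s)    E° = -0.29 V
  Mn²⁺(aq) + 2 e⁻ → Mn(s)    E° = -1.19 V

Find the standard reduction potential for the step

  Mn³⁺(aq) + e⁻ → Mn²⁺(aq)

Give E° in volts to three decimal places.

Sequential free energies add, so n₃E°₃ = n₁E°₁ + n₂E°₂.
With n₃ = 3, and the known step contributing 2×(-1.19) V, the unknown satisfies 1·E° = 3×(-0.29) − 2×(-1.19) = +1.510.
E° = +1.510 / 1 = +1.510 V.

+1.510 V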